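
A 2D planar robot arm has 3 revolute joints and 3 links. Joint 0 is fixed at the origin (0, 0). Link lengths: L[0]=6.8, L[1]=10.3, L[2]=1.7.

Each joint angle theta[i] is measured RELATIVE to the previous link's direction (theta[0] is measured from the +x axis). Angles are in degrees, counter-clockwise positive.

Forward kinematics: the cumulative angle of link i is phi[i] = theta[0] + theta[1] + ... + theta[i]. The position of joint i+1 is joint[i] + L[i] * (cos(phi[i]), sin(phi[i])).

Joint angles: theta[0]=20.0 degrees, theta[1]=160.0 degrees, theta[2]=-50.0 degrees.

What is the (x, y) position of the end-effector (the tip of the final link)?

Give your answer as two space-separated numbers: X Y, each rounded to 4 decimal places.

Answer: -5.0028 3.6280

Derivation:
joint[0] = (0.0000, 0.0000)  (base)
link 0: phi[0] = 20 = 20 deg
  cos(20 deg) = 0.9397, sin(20 deg) = 0.3420
  joint[1] = (0.0000, 0.0000) + 6.8 * (0.9397, 0.3420) = (0.0000 + 6.3899, 0.0000 + 2.3257) = (6.3899, 2.3257)
link 1: phi[1] = 20 + 160 = 180 deg
  cos(180 deg) = -1.0000, sin(180 deg) = 0.0000
  joint[2] = (6.3899, 2.3257) + 10.3 * (-1.0000, 0.0000) = (6.3899 + -10.3000, 2.3257 + 0.0000) = (-3.9101, 2.3257)
link 2: phi[2] = 20 + 160 + -50 = 130 deg
  cos(130 deg) = -0.6428, sin(130 deg) = 0.7660
  joint[3] = (-3.9101, 2.3257) + 1.7 * (-0.6428, 0.7660) = (-3.9101 + -1.0927, 2.3257 + 1.3023) = (-5.0028, 3.6280)
End effector: (-5.0028, 3.6280)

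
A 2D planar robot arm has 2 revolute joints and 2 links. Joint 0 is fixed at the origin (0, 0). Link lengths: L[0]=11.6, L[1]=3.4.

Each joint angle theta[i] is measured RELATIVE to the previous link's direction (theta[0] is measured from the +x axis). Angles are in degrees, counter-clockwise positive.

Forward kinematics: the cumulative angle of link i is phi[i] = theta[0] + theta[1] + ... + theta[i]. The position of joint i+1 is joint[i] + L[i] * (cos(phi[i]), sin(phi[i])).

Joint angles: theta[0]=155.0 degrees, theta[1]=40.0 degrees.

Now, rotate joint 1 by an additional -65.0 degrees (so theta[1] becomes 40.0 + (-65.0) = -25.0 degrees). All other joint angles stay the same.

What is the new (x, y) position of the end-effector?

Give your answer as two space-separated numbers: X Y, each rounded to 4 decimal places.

joint[0] = (0.0000, 0.0000)  (base)
link 0: phi[0] = 155 = 155 deg
  cos(155 deg) = -0.9063, sin(155 deg) = 0.4226
  joint[1] = (0.0000, 0.0000) + 11.6 * (-0.9063, 0.4226) = (0.0000 + -10.5132, 0.0000 + 4.9024) = (-10.5132, 4.9024)
link 1: phi[1] = 155 + -25 = 130 deg
  cos(130 deg) = -0.6428, sin(130 deg) = 0.7660
  joint[2] = (-10.5132, 4.9024) + 3.4 * (-0.6428, 0.7660) = (-10.5132 + -2.1855, 4.9024 + 2.6046) = (-12.6986, 7.5069)
End effector: (-12.6986, 7.5069)

Answer: -12.6986 7.5069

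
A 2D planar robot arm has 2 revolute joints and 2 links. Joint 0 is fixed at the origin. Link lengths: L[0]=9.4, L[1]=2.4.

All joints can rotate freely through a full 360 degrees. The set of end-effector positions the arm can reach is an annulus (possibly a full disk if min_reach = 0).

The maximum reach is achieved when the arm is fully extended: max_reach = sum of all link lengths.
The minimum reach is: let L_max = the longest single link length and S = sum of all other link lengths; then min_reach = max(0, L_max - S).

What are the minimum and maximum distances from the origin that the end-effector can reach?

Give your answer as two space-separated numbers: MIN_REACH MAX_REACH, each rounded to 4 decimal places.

Link lengths: [9.4, 2.4]
max_reach = 9.4 + 2.4 = 11.8
L_max = max([9.4, 2.4]) = 9.4
S (sum of others) = 11.8 - 9.4 = 2.4
min_reach = max(0, 9.4 - 2.4) = max(0, 7) = 7

Answer: 7.0000 11.8000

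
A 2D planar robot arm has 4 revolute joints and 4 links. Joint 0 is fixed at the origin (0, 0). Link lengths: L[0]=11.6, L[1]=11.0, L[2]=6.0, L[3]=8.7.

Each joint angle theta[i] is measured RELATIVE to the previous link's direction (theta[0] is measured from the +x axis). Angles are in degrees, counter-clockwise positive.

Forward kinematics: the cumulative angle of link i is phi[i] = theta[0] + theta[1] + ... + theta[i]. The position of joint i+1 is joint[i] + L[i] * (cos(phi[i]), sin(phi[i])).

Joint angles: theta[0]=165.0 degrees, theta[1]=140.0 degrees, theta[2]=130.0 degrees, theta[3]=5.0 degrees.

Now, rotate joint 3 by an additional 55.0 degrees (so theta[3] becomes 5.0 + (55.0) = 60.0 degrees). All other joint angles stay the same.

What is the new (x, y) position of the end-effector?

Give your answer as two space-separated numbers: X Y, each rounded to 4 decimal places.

joint[0] = (0.0000, 0.0000)  (base)
link 0: phi[0] = 165 = 165 deg
  cos(165 deg) = -0.9659, sin(165 deg) = 0.2588
  joint[1] = (0.0000, 0.0000) + 11.6 * (-0.9659, 0.2588) = (0.0000 + -11.2047, 0.0000 + 3.0023) = (-11.2047, 3.0023)
link 1: phi[1] = 165 + 140 = 305 deg
  cos(305 deg) = 0.5736, sin(305 deg) = -0.8192
  joint[2] = (-11.2047, 3.0023) + 11 * (0.5736, -0.8192) = (-11.2047 + 6.3093, 3.0023 + -9.0107) = (-4.8954, -6.0084)
link 2: phi[2] = 165 + 140 + 130 = 435 deg
  cos(435 deg) = 0.2588, sin(435 deg) = 0.9659
  joint[3] = (-4.8954, -6.0084) + 6 * (0.2588, 0.9659) = (-4.8954 + 1.5529, -6.0084 + 5.7956) = (-3.3425, -0.2128)
link 3: phi[3] = 165 + 140 + 130 + 60 = 495 deg
  cos(495 deg) = -0.7071, sin(495 deg) = 0.7071
  joint[4] = (-3.3425, -0.2128) + 8.7 * (-0.7071, 0.7071) = (-3.3425 + -6.1518, -0.2128 + 6.1518) = (-9.4943, 5.9390)
End effector: (-9.4943, 5.9390)

Answer: -9.4943 5.9390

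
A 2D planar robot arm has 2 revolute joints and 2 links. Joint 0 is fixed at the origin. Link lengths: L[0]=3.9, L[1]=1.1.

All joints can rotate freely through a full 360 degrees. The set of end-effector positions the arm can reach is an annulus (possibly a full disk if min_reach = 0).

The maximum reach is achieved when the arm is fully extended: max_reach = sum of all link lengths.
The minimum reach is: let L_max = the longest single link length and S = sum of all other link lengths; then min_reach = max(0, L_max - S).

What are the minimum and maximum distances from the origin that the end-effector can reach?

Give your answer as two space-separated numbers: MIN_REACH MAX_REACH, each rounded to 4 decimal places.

Answer: 2.8000 5.0000

Derivation:
Link lengths: [3.9, 1.1]
max_reach = 3.9 + 1.1 = 5
L_max = max([3.9, 1.1]) = 3.9
S (sum of others) = 5 - 3.9 = 1.1
min_reach = max(0, 3.9 - 1.1) = max(0, 2.8) = 2.8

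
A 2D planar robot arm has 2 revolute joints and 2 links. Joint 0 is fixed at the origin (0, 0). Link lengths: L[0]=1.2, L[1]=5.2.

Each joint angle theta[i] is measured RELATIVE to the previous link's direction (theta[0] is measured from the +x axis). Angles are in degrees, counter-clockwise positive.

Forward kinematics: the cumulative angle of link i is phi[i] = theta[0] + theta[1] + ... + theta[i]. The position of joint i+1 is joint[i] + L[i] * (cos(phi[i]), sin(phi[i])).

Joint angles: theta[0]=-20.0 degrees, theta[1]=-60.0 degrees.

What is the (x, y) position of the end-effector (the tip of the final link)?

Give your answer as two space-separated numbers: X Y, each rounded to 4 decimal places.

joint[0] = (0.0000, 0.0000)  (base)
link 0: phi[0] = -20 = -20 deg
  cos(-20 deg) = 0.9397, sin(-20 deg) = -0.3420
  joint[1] = (0.0000, 0.0000) + 1.2 * (0.9397, -0.3420) = (0.0000 + 1.1276, 0.0000 + -0.4104) = (1.1276, -0.4104)
link 1: phi[1] = -20 + -60 = -80 deg
  cos(-80 deg) = 0.1736, sin(-80 deg) = -0.9848
  joint[2] = (1.1276, -0.4104) + 5.2 * (0.1736, -0.9848) = (1.1276 + 0.9030, -0.4104 + -5.1210) = (2.0306, -5.5314)
End effector: (2.0306, -5.5314)

Answer: 2.0306 -5.5314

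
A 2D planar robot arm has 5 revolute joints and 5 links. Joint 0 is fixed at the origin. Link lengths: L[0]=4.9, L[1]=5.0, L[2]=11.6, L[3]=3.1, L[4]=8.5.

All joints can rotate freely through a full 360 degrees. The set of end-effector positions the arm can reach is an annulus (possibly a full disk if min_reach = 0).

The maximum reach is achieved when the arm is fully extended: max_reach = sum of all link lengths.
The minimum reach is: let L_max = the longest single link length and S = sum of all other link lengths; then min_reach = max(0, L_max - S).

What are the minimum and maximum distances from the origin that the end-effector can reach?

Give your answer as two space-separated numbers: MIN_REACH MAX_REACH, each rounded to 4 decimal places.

Answer: 0.0000 33.1000

Derivation:
Link lengths: [4.9, 5.0, 11.6, 3.1, 8.5]
max_reach = 4.9 + 5 + 11.6 + 3.1 + 8.5 = 33.1
L_max = max([4.9, 5.0, 11.6, 3.1, 8.5]) = 11.6
S (sum of others) = 33.1 - 11.6 = 21.5
min_reach = max(0, 11.6 - 21.5) = max(0, -9.9) = 0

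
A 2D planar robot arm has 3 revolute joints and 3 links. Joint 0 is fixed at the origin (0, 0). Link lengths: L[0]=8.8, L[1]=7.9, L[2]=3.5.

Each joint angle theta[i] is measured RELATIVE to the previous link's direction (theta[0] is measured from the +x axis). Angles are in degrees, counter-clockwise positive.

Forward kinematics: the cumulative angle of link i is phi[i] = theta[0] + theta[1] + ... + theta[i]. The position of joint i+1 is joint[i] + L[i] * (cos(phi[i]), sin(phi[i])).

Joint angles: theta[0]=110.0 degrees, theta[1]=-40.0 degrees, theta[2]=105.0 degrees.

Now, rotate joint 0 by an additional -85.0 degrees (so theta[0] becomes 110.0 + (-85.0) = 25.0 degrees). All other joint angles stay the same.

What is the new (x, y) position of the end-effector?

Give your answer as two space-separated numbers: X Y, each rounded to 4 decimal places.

Answer: 15.6063 5.1744

Derivation:
joint[0] = (0.0000, 0.0000)  (base)
link 0: phi[0] = 25 = 25 deg
  cos(25 deg) = 0.9063, sin(25 deg) = 0.4226
  joint[1] = (0.0000, 0.0000) + 8.8 * (0.9063, 0.4226) = (0.0000 + 7.9755, 0.0000 + 3.7190) = (7.9755, 3.7190)
link 1: phi[1] = 25 + -40 = -15 deg
  cos(-15 deg) = 0.9659, sin(-15 deg) = -0.2588
  joint[2] = (7.9755, 3.7190) + 7.9 * (0.9659, -0.2588) = (7.9755 + 7.6308, 3.7190 + -2.0447) = (15.6063, 1.6744)
link 2: phi[2] = 25 + -40 + 105 = 90 deg
  cos(90 deg) = 0.0000, sin(90 deg) = 1.0000
  joint[3] = (15.6063, 1.6744) + 3.5 * (0.0000, 1.0000) = (15.6063 + 0.0000, 1.6744 + 3.5000) = (15.6063, 5.1744)
End effector: (15.6063, 5.1744)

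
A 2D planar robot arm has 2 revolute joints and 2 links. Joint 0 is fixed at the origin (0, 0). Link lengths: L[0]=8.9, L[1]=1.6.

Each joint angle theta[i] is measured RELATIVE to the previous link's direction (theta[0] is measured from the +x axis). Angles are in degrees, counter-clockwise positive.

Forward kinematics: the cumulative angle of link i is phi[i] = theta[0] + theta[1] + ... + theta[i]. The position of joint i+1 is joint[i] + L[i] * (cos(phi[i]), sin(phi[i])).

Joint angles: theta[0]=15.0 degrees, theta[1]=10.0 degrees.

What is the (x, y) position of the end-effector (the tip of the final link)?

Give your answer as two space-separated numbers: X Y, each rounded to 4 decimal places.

Answer: 10.0468 2.9797

Derivation:
joint[0] = (0.0000, 0.0000)  (base)
link 0: phi[0] = 15 = 15 deg
  cos(15 deg) = 0.9659, sin(15 deg) = 0.2588
  joint[1] = (0.0000, 0.0000) + 8.9 * (0.9659, 0.2588) = (0.0000 + 8.5967, 0.0000 + 2.3035) = (8.5967, 2.3035)
link 1: phi[1] = 15 + 10 = 25 deg
  cos(25 deg) = 0.9063, sin(25 deg) = 0.4226
  joint[2] = (8.5967, 2.3035) + 1.6 * (0.9063, 0.4226) = (8.5967 + 1.4501, 2.3035 + 0.6762) = (10.0468, 2.9797)
End effector: (10.0468, 2.9797)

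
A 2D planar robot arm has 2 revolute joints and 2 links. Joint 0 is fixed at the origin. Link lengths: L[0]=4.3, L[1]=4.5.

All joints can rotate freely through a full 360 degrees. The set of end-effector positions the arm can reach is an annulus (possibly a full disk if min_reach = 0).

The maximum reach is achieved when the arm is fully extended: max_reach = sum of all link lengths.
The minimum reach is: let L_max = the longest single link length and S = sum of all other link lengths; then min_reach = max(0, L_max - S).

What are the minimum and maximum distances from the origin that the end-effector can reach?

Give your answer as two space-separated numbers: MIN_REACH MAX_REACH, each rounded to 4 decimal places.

Answer: 0.2000 8.8000

Derivation:
Link lengths: [4.3, 4.5]
max_reach = 4.3 + 4.5 = 8.8
L_max = max([4.3, 4.5]) = 4.5
S (sum of others) = 8.8 - 4.5 = 4.3
min_reach = max(0, 4.5 - 4.3) = max(0, 0.2) = 0.2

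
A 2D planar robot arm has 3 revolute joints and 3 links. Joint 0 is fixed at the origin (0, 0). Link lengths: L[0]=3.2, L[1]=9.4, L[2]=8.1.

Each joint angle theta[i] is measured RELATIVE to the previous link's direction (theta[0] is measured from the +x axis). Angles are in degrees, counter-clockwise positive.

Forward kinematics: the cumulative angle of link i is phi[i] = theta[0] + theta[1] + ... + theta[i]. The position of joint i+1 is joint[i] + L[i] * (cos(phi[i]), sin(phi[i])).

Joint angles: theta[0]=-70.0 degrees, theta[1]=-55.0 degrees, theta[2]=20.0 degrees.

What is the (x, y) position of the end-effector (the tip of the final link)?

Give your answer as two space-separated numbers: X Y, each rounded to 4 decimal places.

Answer: -6.3936 -18.5310

Derivation:
joint[0] = (0.0000, 0.0000)  (base)
link 0: phi[0] = -70 = -70 deg
  cos(-70 deg) = 0.3420, sin(-70 deg) = -0.9397
  joint[1] = (0.0000, 0.0000) + 3.2 * (0.3420, -0.9397) = (0.0000 + 1.0945, 0.0000 + -3.0070) = (1.0945, -3.0070)
link 1: phi[1] = -70 + -55 = -125 deg
  cos(-125 deg) = -0.5736, sin(-125 deg) = -0.8192
  joint[2] = (1.0945, -3.0070) + 9.4 * (-0.5736, -0.8192) = (1.0945 + -5.3916, -3.0070 + -7.7000) = (-4.2972, -10.7070)
link 2: phi[2] = -70 + -55 + 20 = -105 deg
  cos(-105 deg) = -0.2588, sin(-105 deg) = -0.9659
  joint[3] = (-4.2972, -10.7070) + 8.1 * (-0.2588, -0.9659) = (-4.2972 + -2.0964, -10.7070 + -7.8240) = (-6.3936, -18.5310)
End effector: (-6.3936, -18.5310)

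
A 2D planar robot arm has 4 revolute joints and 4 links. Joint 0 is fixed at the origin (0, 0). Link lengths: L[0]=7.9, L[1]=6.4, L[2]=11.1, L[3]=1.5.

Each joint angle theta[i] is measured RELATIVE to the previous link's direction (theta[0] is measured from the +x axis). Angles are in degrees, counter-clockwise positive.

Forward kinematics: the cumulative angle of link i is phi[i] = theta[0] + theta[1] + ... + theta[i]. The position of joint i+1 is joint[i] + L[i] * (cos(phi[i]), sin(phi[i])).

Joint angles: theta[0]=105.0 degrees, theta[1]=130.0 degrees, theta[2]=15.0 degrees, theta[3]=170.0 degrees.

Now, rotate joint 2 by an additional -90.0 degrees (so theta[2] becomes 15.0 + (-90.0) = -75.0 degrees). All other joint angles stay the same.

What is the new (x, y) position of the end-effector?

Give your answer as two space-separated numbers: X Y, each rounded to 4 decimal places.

Answer: -14.8471 5.4347

Derivation:
joint[0] = (0.0000, 0.0000)  (base)
link 0: phi[0] = 105 = 105 deg
  cos(105 deg) = -0.2588, sin(105 deg) = 0.9659
  joint[1] = (0.0000, 0.0000) + 7.9 * (-0.2588, 0.9659) = (0.0000 + -2.0447, 0.0000 + 7.6308) = (-2.0447, 7.6308)
link 1: phi[1] = 105 + 130 = 235 deg
  cos(235 deg) = -0.5736, sin(235 deg) = -0.8192
  joint[2] = (-2.0447, 7.6308) + 6.4 * (-0.5736, -0.8192) = (-2.0447 + -3.6709, 7.6308 + -5.2426) = (-5.7156, 2.3882)
link 2: phi[2] = 105 + 130 + -75 = 160 deg
  cos(160 deg) = -0.9397, sin(160 deg) = 0.3420
  joint[3] = (-5.7156, 2.3882) + 11.1 * (-0.9397, 0.3420) = (-5.7156 + -10.4306, 2.3882 + 3.7964) = (-16.1461, 6.1847)
link 3: phi[3] = 105 + 130 + -75 + 170 = 330 deg
  cos(330 deg) = 0.8660, sin(330 deg) = -0.5000
  joint[4] = (-16.1461, 6.1847) + 1.5 * (0.8660, -0.5000) = (-16.1461 + 1.2990, 6.1847 + -0.7500) = (-14.8471, 5.4347)
End effector: (-14.8471, 5.4347)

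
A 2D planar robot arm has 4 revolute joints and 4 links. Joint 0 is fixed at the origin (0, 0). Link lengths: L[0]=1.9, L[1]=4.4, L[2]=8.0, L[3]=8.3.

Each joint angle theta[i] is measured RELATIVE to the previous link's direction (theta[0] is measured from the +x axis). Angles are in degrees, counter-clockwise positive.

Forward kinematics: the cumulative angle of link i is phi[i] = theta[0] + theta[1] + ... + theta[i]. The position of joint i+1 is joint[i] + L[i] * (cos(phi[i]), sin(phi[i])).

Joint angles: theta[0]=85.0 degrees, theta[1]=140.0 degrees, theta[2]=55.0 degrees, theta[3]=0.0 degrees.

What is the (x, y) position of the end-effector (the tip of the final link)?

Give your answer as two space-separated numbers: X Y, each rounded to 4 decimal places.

joint[0] = (0.0000, 0.0000)  (base)
link 0: phi[0] = 85 = 85 deg
  cos(85 deg) = 0.0872, sin(85 deg) = 0.9962
  joint[1] = (0.0000, 0.0000) + 1.9 * (0.0872, 0.9962) = (0.0000 + 0.1656, 0.0000 + 1.8928) = (0.1656, 1.8928)
link 1: phi[1] = 85 + 140 = 225 deg
  cos(225 deg) = -0.7071, sin(225 deg) = -0.7071
  joint[2] = (0.1656, 1.8928) + 4.4 * (-0.7071, -0.7071) = (0.1656 + -3.1113, 1.8928 + -3.1113) = (-2.9457, -1.2185)
link 2: phi[2] = 85 + 140 + 55 = 280 deg
  cos(280 deg) = 0.1736, sin(280 deg) = -0.9848
  joint[3] = (-2.9457, -1.2185) + 8 * (0.1736, -0.9848) = (-2.9457 + 1.3892, -1.2185 + -7.8785) = (-1.5565, -9.0970)
link 3: phi[3] = 85 + 140 + 55 + 0 = 280 deg
  cos(280 deg) = 0.1736, sin(280 deg) = -0.9848
  joint[4] = (-1.5565, -9.0970) + 8.3 * (0.1736, -0.9848) = (-1.5565 + 1.4413, -9.0970 + -8.1739) = (-0.1152, -17.2709)
End effector: (-0.1152, -17.2709)

Answer: -0.1152 -17.2709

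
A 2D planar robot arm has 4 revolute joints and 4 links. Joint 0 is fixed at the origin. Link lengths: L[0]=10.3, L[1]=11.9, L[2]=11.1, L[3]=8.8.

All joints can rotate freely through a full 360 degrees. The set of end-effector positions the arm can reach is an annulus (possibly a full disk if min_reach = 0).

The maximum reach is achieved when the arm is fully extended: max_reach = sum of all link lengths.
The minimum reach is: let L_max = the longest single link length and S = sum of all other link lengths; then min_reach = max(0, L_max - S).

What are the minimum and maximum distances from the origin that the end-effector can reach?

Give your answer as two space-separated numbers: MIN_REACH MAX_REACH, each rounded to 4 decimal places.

Answer: 0.0000 42.1000

Derivation:
Link lengths: [10.3, 11.9, 11.1, 8.8]
max_reach = 10.3 + 11.9 + 11.1 + 8.8 = 42.1
L_max = max([10.3, 11.9, 11.1, 8.8]) = 11.9
S (sum of others) = 42.1 - 11.9 = 30.2
min_reach = max(0, 11.9 - 30.2) = max(0, -18.3) = 0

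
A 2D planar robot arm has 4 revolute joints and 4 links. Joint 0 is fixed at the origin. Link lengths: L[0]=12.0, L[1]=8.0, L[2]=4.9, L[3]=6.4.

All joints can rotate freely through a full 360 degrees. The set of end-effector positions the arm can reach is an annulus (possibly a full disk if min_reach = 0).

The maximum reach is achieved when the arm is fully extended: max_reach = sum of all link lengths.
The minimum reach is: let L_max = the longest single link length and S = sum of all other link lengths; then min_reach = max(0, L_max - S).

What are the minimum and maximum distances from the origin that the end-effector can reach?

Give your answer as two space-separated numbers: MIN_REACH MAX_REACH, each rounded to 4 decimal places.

Answer: 0.0000 31.3000

Derivation:
Link lengths: [12.0, 8.0, 4.9, 6.4]
max_reach = 12 + 8 + 4.9 + 6.4 = 31.3
L_max = max([12.0, 8.0, 4.9, 6.4]) = 12
S (sum of others) = 31.3 - 12 = 19.3
min_reach = max(0, 12 - 19.3) = max(0, -7.3) = 0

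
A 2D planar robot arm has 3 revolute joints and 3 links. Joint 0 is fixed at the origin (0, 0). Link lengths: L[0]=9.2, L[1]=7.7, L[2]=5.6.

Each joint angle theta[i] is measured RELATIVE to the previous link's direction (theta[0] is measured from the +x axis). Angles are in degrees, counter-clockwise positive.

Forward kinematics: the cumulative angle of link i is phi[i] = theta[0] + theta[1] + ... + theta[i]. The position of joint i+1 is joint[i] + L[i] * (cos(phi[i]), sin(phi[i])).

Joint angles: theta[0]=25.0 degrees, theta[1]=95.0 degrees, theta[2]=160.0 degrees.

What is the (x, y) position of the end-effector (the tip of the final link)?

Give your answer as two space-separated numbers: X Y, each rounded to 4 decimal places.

joint[0] = (0.0000, 0.0000)  (base)
link 0: phi[0] = 25 = 25 deg
  cos(25 deg) = 0.9063, sin(25 deg) = 0.4226
  joint[1] = (0.0000, 0.0000) + 9.2 * (0.9063, 0.4226) = (0.0000 + 8.3380, 0.0000 + 3.8881) = (8.3380, 3.8881)
link 1: phi[1] = 25 + 95 = 120 deg
  cos(120 deg) = -0.5000, sin(120 deg) = 0.8660
  joint[2] = (8.3380, 3.8881) + 7.7 * (-0.5000, 0.8660) = (8.3380 + -3.8500, 3.8881 + 6.6684) = (4.4880, 10.5565)
link 2: phi[2] = 25 + 95 + 160 = 280 deg
  cos(280 deg) = 0.1736, sin(280 deg) = -0.9848
  joint[3] = (4.4880, 10.5565) + 5.6 * (0.1736, -0.9848) = (4.4880 + 0.9724, 10.5565 + -5.5149) = (5.4605, 5.0416)
End effector: (5.4605, 5.0416)

Answer: 5.4605 5.0416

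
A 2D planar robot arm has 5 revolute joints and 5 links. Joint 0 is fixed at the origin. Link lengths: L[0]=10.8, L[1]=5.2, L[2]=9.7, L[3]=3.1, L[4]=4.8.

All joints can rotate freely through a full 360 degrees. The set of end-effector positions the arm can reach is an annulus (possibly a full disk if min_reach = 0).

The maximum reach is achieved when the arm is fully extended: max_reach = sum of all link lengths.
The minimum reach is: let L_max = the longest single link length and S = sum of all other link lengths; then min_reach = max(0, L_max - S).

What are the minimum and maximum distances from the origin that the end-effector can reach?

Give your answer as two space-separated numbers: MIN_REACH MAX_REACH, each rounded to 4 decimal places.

Answer: 0.0000 33.6000

Derivation:
Link lengths: [10.8, 5.2, 9.7, 3.1, 4.8]
max_reach = 10.8 + 5.2 + 9.7 + 3.1 + 4.8 = 33.6
L_max = max([10.8, 5.2, 9.7, 3.1, 4.8]) = 10.8
S (sum of others) = 33.6 - 10.8 = 22.8
min_reach = max(0, 10.8 - 22.8) = max(0, -12) = 0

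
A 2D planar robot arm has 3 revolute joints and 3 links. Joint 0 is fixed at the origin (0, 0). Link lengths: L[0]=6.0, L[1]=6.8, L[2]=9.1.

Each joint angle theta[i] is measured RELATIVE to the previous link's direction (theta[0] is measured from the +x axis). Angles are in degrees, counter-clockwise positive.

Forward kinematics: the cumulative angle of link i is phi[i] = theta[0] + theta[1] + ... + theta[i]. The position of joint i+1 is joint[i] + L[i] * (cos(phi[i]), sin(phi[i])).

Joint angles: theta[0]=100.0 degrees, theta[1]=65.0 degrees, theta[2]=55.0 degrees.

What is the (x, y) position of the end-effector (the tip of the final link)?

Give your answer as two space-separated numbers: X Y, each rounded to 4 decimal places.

joint[0] = (0.0000, 0.0000)  (base)
link 0: phi[0] = 100 = 100 deg
  cos(100 deg) = -0.1736, sin(100 deg) = 0.9848
  joint[1] = (0.0000, 0.0000) + 6 * (-0.1736, 0.9848) = (0.0000 + -1.0419, 0.0000 + 5.9088) = (-1.0419, 5.9088)
link 1: phi[1] = 100 + 65 = 165 deg
  cos(165 deg) = -0.9659, sin(165 deg) = 0.2588
  joint[2] = (-1.0419, 5.9088) + 6.8 * (-0.9659, 0.2588) = (-1.0419 + -6.5683, 5.9088 + 1.7600) = (-7.6102, 7.6688)
link 2: phi[2] = 100 + 65 + 55 = 220 deg
  cos(220 deg) = -0.7660, sin(220 deg) = -0.6428
  joint[3] = (-7.6102, 7.6688) + 9.1 * (-0.7660, -0.6428) = (-7.6102 + -6.9710, 7.6688 + -5.8494) = (-14.5812, 1.8194)
End effector: (-14.5812, 1.8194)

Answer: -14.5812 1.8194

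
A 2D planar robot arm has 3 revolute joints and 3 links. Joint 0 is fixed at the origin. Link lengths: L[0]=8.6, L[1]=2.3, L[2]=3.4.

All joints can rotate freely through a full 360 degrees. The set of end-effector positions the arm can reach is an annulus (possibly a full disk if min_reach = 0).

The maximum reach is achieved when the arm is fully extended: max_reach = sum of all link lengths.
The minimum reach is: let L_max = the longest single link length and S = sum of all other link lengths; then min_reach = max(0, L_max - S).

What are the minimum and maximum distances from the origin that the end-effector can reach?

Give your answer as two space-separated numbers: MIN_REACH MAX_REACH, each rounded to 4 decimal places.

Answer: 2.9000 14.3000

Derivation:
Link lengths: [8.6, 2.3, 3.4]
max_reach = 8.6 + 2.3 + 3.4 = 14.3
L_max = max([8.6, 2.3, 3.4]) = 8.6
S (sum of others) = 14.3 - 8.6 = 5.7
min_reach = max(0, 8.6 - 5.7) = max(0, 2.9) = 2.9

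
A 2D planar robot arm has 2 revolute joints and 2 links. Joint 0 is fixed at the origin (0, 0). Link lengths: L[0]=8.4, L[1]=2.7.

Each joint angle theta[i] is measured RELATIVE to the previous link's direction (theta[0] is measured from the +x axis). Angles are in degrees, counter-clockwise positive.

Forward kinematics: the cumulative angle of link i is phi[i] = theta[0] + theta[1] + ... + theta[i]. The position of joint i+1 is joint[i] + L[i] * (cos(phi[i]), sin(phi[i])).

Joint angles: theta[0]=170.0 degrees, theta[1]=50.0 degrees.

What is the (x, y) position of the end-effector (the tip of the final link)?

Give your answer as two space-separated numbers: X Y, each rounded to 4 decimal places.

joint[0] = (0.0000, 0.0000)  (base)
link 0: phi[0] = 170 = 170 deg
  cos(170 deg) = -0.9848, sin(170 deg) = 0.1736
  joint[1] = (0.0000, 0.0000) + 8.4 * (-0.9848, 0.1736) = (0.0000 + -8.2724, 0.0000 + 1.4586) = (-8.2724, 1.4586)
link 1: phi[1] = 170 + 50 = 220 deg
  cos(220 deg) = -0.7660, sin(220 deg) = -0.6428
  joint[2] = (-8.2724, 1.4586) + 2.7 * (-0.7660, -0.6428) = (-8.2724 + -2.0683, 1.4586 + -1.7355) = (-10.3407, -0.2769)
End effector: (-10.3407, -0.2769)

Answer: -10.3407 -0.2769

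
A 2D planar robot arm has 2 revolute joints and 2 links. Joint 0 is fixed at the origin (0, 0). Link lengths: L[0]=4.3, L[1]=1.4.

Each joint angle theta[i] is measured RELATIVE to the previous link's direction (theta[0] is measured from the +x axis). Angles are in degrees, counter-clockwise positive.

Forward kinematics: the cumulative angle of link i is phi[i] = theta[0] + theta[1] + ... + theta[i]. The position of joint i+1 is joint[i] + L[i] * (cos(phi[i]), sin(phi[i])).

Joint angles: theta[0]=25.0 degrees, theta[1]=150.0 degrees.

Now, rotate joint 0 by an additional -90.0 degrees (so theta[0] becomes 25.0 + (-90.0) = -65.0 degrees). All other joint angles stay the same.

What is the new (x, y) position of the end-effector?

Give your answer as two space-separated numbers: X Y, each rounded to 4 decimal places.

joint[0] = (0.0000, 0.0000)  (base)
link 0: phi[0] = -65 = -65 deg
  cos(-65 deg) = 0.4226, sin(-65 deg) = -0.9063
  joint[1] = (0.0000, 0.0000) + 4.3 * (0.4226, -0.9063) = (0.0000 + 1.8173, 0.0000 + -3.8971) = (1.8173, -3.8971)
link 1: phi[1] = -65 + 150 = 85 deg
  cos(85 deg) = 0.0872, sin(85 deg) = 0.9962
  joint[2] = (1.8173, -3.8971) + 1.4 * (0.0872, 0.9962) = (1.8173 + 0.1220, -3.8971 + 1.3947) = (1.9393, -2.5025)
End effector: (1.9393, -2.5025)

Answer: 1.9393 -2.5025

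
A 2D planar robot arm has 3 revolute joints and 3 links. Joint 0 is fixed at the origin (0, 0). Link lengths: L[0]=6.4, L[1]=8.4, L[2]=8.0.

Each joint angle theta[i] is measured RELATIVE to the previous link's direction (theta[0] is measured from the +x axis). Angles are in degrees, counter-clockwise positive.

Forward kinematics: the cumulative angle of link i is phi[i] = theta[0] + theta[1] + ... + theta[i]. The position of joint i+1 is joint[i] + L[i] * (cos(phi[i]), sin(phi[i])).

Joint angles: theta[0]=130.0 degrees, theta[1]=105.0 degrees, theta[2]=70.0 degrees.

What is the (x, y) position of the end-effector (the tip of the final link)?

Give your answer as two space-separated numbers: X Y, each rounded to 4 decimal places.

Answer: -4.3433 -8.5314

Derivation:
joint[0] = (0.0000, 0.0000)  (base)
link 0: phi[0] = 130 = 130 deg
  cos(130 deg) = -0.6428, sin(130 deg) = 0.7660
  joint[1] = (0.0000, 0.0000) + 6.4 * (-0.6428, 0.7660) = (0.0000 + -4.1138, 0.0000 + 4.9027) = (-4.1138, 4.9027)
link 1: phi[1] = 130 + 105 = 235 deg
  cos(235 deg) = -0.5736, sin(235 deg) = -0.8192
  joint[2] = (-4.1138, 4.9027) + 8.4 * (-0.5736, -0.8192) = (-4.1138 + -4.8180, 4.9027 + -6.8809) = (-8.9319, -1.9782)
link 2: phi[2] = 130 + 105 + 70 = 305 deg
  cos(305 deg) = 0.5736, sin(305 deg) = -0.8192
  joint[3] = (-8.9319, -1.9782) + 8 * (0.5736, -0.8192) = (-8.9319 + 4.5886, -1.9782 + -6.5532) = (-4.3433, -8.5314)
End effector: (-4.3433, -8.5314)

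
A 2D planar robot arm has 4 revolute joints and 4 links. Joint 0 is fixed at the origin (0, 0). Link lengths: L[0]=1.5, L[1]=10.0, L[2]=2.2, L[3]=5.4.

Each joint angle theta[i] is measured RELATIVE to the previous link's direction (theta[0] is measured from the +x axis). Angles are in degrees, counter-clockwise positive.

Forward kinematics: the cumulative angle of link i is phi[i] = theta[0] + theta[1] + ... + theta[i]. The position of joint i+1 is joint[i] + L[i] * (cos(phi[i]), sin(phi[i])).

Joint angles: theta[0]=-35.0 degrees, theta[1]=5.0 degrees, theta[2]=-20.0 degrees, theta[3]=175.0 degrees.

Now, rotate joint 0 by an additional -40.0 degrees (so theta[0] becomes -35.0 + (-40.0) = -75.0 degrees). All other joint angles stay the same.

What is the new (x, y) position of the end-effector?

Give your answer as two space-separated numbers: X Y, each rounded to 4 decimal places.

joint[0] = (0.0000, 0.0000)  (base)
link 0: phi[0] = -75 = -75 deg
  cos(-75 deg) = 0.2588, sin(-75 deg) = -0.9659
  joint[1] = (0.0000, 0.0000) + 1.5 * (0.2588, -0.9659) = (0.0000 + 0.3882, 0.0000 + -1.4489) = (0.3882, -1.4489)
link 1: phi[1] = -75 + 5 = -70 deg
  cos(-70 deg) = 0.3420, sin(-70 deg) = -0.9397
  joint[2] = (0.3882, -1.4489) + 10 * (0.3420, -0.9397) = (0.3882 + 3.4202, -1.4489 + -9.3969) = (3.8084, -10.8458)
link 2: phi[2] = -75 + 5 + -20 = -90 deg
  cos(-90 deg) = 0.0000, sin(-90 deg) = -1.0000
  joint[3] = (3.8084, -10.8458) + 2.2 * (0.0000, -1.0000) = (3.8084 + 0.0000, -10.8458 + -2.2000) = (3.8084, -13.0458)
link 3: phi[3] = -75 + 5 + -20 + 175 = 85 deg
  cos(85 deg) = 0.0872, sin(85 deg) = 0.9962
  joint[4] = (3.8084, -13.0458) + 5.4 * (0.0872, 0.9962) = (3.8084 + 0.4706, -13.0458 + 5.3795) = (4.2791, -7.6664)
End effector: (4.2791, -7.6664)

Answer: 4.2791 -7.6664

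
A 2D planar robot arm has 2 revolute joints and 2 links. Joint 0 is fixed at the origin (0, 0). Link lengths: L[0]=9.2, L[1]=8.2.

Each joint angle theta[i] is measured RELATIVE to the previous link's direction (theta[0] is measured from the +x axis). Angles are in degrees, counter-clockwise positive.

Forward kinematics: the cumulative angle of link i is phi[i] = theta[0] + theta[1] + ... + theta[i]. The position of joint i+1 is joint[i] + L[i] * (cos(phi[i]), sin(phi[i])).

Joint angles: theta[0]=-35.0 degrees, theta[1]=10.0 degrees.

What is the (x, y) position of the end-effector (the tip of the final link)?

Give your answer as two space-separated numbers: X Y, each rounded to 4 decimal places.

joint[0] = (0.0000, 0.0000)  (base)
link 0: phi[0] = -35 = -35 deg
  cos(-35 deg) = 0.8192, sin(-35 deg) = -0.5736
  joint[1] = (0.0000, 0.0000) + 9.2 * (0.8192, -0.5736) = (0.0000 + 7.5362, 0.0000 + -5.2769) = (7.5362, -5.2769)
link 1: phi[1] = -35 + 10 = -25 deg
  cos(-25 deg) = 0.9063, sin(-25 deg) = -0.4226
  joint[2] = (7.5362, -5.2769) + 8.2 * (0.9063, -0.4226) = (7.5362 + 7.4317, -5.2769 + -3.4655) = (14.9679, -8.7424)
End effector: (14.9679, -8.7424)

Answer: 14.9679 -8.7424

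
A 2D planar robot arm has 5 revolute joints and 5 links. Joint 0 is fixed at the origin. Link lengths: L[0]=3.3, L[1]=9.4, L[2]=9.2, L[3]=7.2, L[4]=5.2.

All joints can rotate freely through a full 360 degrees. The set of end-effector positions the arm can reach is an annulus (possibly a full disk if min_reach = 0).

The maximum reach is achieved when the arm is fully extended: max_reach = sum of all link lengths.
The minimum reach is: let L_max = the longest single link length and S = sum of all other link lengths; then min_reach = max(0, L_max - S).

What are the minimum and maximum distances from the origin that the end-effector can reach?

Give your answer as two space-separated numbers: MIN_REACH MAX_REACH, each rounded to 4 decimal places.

Link lengths: [3.3, 9.4, 9.2, 7.2, 5.2]
max_reach = 3.3 + 9.4 + 9.2 + 7.2 + 5.2 = 34.3
L_max = max([3.3, 9.4, 9.2, 7.2, 5.2]) = 9.4
S (sum of others) = 34.3 - 9.4 = 24.9
min_reach = max(0, 9.4 - 24.9) = max(0, -15.5) = 0

Answer: 0.0000 34.3000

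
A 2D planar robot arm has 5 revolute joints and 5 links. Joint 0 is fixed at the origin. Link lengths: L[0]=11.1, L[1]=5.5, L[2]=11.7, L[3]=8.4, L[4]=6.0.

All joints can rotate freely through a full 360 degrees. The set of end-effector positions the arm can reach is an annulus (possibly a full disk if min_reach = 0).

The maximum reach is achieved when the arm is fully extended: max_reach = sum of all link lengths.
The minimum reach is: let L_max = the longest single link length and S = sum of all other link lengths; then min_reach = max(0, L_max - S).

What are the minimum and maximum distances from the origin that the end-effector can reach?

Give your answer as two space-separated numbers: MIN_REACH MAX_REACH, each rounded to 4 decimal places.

Answer: 0.0000 42.7000

Derivation:
Link lengths: [11.1, 5.5, 11.7, 8.4, 6.0]
max_reach = 11.1 + 5.5 + 11.7 + 8.4 + 6 = 42.7
L_max = max([11.1, 5.5, 11.7, 8.4, 6.0]) = 11.7
S (sum of others) = 42.7 - 11.7 = 31
min_reach = max(0, 11.7 - 31) = max(0, -19.3) = 0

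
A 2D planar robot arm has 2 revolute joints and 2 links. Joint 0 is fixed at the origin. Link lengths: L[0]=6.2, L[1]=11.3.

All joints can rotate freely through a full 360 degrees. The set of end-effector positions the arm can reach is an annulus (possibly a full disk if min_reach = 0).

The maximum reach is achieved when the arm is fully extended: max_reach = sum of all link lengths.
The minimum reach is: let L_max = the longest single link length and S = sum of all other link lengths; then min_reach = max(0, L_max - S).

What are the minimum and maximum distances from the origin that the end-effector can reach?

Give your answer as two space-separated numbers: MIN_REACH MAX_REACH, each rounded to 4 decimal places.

Link lengths: [6.2, 11.3]
max_reach = 6.2 + 11.3 = 17.5
L_max = max([6.2, 11.3]) = 11.3
S (sum of others) = 17.5 - 11.3 = 6.2
min_reach = max(0, 11.3 - 6.2) = max(0, 5.1) = 5.1

Answer: 5.1000 17.5000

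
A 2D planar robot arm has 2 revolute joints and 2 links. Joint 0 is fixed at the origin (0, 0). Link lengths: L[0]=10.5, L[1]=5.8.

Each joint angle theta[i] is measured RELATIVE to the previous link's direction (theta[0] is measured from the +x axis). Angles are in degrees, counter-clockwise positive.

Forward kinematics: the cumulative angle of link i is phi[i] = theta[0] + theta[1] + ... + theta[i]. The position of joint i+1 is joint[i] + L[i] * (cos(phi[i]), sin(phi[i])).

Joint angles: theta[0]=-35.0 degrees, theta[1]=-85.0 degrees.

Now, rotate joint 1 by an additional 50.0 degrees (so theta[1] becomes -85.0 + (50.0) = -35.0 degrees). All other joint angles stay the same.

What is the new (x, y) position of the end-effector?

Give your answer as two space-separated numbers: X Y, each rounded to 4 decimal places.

Answer: 10.5848 -11.4728

Derivation:
joint[0] = (0.0000, 0.0000)  (base)
link 0: phi[0] = -35 = -35 deg
  cos(-35 deg) = 0.8192, sin(-35 deg) = -0.5736
  joint[1] = (0.0000, 0.0000) + 10.5 * (0.8192, -0.5736) = (0.0000 + 8.6011, 0.0000 + -6.0226) = (8.6011, -6.0226)
link 1: phi[1] = -35 + -35 = -70 deg
  cos(-70 deg) = 0.3420, sin(-70 deg) = -0.9397
  joint[2] = (8.6011, -6.0226) + 5.8 * (0.3420, -0.9397) = (8.6011 + 1.9837, -6.0226 + -5.4502) = (10.5848, -11.4728)
End effector: (10.5848, -11.4728)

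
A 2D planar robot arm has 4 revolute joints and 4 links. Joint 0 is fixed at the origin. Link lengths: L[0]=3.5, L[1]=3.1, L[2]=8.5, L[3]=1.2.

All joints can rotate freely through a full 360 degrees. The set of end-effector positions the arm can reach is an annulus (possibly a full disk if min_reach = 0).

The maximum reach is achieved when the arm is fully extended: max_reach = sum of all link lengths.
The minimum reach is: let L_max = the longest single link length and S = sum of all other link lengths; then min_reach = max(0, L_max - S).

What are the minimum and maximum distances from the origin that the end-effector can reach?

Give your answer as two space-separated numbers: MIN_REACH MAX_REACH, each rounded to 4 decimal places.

Answer: 0.7000 16.3000

Derivation:
Link lengths: [3.5, 3.1, 8.5, 1.2]
max_reach = 3.5 + 3.1 + 8.5 + 1.2 = 16.3
L_max = max([3.5, 3.1, 8.5, 1.2]) = 8.5
S (sum of others) = 16.3 - 8.5 = 7.8
min_reach = max(0, 8.5 - 7.8) = max(0, 0.7) = 0.7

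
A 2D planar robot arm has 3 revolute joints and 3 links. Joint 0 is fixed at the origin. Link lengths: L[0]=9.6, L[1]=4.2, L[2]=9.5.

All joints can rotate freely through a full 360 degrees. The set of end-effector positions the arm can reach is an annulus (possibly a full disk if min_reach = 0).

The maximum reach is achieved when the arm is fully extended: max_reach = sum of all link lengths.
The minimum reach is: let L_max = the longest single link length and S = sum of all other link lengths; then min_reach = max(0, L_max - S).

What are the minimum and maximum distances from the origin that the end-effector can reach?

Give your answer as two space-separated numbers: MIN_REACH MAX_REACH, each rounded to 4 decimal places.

Link lengths: [9.6, 4.2, 9.5]
max_reach = 9.6 + 4.2 + 9.5 = 23.3
L_max = max([9.6, 4.2, 9.5]) = 9.6
S (sum of others) = 23.3 - 9.6 = 13.7
min_reach = max(0, 9.6 - 13.7) = max(0, -4.1) = 0

Answer: 0.0000 23.3000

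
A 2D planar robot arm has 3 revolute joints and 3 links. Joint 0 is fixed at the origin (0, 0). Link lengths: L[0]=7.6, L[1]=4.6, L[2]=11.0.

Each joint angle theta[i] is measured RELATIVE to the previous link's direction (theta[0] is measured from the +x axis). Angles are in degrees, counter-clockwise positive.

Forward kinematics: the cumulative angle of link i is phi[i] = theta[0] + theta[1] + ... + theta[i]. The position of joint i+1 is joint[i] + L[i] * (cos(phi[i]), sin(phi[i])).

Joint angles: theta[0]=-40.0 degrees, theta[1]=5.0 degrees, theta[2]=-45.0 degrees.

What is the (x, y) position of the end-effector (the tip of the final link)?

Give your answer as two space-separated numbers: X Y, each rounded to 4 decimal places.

Answer: 11.5002 -18.3565

Derivation:
joint[0] = (0.0000, 0.0000)  (base)
link 0: phi[0] = -40 = -40 deg
  cos(-40 deg) = 0.7660, sin(-40 deg) = -0.6428
  joint[1] = (0.0000, 0.0000) + 7.6 * (0.7660, -0.6428) = (0.0000 + 5.8219, 0.0000 + -4.8852) = (5.8219, -4.8852)
link 1: phi[1] = -40 + 5 = -35 deg
  cos(-35 deg) = 0.8192, sin(-35 deg) = -0.5736
  joint[2] = (5.8219, -4.8852) + 4.6 * (0.8192, -0.5736) = (5.8219 + 3.7681, -4.8852 + -2.6385) = (9.5900, -7.5236)
link 2: phi[2] = -40 + 5 + -45 = -80 deg
  cos(-80 deg) = 0.1736, sin(-80 deg) = -0.9848
  joint[3] = (9.5900, -7.5236) + 11 * (0.1736, -0.9848) = (9.5900 + 1.9101, -7.5236 + -10.8329) = (11.5002, -18.3565)
End effector: (11.5002, -18.3565)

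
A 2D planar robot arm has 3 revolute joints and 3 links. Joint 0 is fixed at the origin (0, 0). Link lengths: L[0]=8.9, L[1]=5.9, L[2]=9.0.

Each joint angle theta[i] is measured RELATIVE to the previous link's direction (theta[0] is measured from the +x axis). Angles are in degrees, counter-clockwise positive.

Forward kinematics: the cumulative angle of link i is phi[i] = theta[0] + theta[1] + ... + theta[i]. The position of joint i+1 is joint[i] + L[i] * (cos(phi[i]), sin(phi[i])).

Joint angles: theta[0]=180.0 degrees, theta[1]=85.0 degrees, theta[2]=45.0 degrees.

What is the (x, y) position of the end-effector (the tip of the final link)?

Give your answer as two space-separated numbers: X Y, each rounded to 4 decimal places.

Answer: -3.6291 -12.7719

Derivation:
joint[0] = (0.0000, 0.0000)  (base)
link 0: phi[0] = 180 = 180 deg
  cos(180 deg) = -1.0000, sin(180 deg) = 0.0000
  joint[1] = (0.0000, 0.0000) + 8.9 * (-1.0000, 0.0000) = (0.0000 + -8.9000, 0.0000 + 0.0000) = (-8.9000, 0.0000)
link 1: phi[1] = 180 + 85 = 265 deg
  cos(265 deg) = -0.0872, sin(265 deg) = -0.9962
  joint[2] = (-8.9000, 0.0000) + 5.9 * (-0.0872, -0.9962) = (-8.9000 + -0.5142, 0.0000 + -5.8775) = (-9.4142, -5.8775)
link 2: phi[2] = 180 + 85 + 45 = 310 deg
  cos(310 deg) = 0.6428, sin(310 deg) = -0.7660
  joint[3] = (-9.4142, -5.8775) + 9 * (0.6428, -0.7660) = (-9.4142 + 5.7851, -5.8775 + -6.8944) = (-3.6291, -12.7719)
End effector: (-3.6291, -12.7719)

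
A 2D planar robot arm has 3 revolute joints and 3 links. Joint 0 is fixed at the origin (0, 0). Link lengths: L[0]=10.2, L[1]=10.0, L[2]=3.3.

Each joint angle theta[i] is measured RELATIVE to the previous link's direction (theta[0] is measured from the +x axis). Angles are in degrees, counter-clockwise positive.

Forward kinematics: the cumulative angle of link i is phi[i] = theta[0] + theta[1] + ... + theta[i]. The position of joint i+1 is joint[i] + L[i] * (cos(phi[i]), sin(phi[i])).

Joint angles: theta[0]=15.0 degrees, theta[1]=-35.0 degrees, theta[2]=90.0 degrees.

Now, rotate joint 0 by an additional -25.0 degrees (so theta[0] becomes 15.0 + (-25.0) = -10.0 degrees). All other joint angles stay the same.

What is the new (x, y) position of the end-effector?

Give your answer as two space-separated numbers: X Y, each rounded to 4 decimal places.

joint[0] = (0.0000, 0.0000)  (base)
link 0: phi[0] = -10 = -10 deg
  cos(-10 deg) = 0.9848, sin(-10 deg) = -0.1736
  joint[1] = (0.0000, 0.0000) + 10.2 * (0.9848, -0.1736) = (0.0000 + 10.0450, 0.0000 + -1.7712) = (10.0450, -1.7712)
link 1: phi[1] = -10 + -35 = -45 deg
  cos(-45 deg) = 0.7071, sin(-45 deg) = -0.7071
  joint[2] = (10.0450, -1.7712) + 10 * (0.7071, -0.7071) = (10.0450 + 7.0711, -1.7712 + -7.0711) = (17.1161, -8.8423)
link 2: phi[2] = -10 + -35 + 90 = 45 deg
  cos(45 deg) = 0.7071, sin(45 deg) = 0.7071
  joint[3] = (17.1161, -8.8423) + 3.3 * (0.7071, 0.7071) = (17.1161 + 2.3335, -8.8423 + 2.3335) = (19.4496, -6.5088)
End effector: (19.4496, -6.5088)

Answer: 19.4496 -6.5088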